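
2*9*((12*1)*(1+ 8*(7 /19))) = 16200 /19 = 852.63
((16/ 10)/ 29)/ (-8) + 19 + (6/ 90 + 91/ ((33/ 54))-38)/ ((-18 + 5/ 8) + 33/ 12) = 6385042/ 559845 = 11.41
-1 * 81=-81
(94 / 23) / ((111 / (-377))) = -13.88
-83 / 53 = -1.57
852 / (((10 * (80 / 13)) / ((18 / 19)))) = 24921 / 1900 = 13.12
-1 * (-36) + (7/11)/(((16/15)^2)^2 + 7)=166639131/4619021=36.08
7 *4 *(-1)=-28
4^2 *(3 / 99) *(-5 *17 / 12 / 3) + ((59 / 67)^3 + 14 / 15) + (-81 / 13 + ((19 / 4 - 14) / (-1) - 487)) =-11229465587069 / 23224918860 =-483.51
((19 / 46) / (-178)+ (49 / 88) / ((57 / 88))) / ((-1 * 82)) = -400129 / 38270712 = -0.01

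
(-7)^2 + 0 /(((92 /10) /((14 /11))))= 49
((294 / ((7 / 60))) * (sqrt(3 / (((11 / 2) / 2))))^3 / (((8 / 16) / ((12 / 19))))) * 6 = 8709120 * sqrt(33) / 2299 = 21761.67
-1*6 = -6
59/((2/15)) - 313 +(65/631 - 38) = 115603/1262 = 91.60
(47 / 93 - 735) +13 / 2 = -135407 / 186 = -727.99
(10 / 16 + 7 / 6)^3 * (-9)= -79507 / 1536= -51.76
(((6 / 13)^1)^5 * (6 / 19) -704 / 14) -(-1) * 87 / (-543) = -450833536653 / 8938136389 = -50.44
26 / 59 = 0.44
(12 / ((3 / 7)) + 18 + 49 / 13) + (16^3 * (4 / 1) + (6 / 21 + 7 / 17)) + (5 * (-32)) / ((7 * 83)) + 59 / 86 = 181481903259 / 11042486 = 16434.88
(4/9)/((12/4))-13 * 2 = -25.85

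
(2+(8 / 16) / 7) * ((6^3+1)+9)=3277 / 7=468.14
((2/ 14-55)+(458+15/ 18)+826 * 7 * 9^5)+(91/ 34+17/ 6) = 243775113425/ 714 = 341421727.49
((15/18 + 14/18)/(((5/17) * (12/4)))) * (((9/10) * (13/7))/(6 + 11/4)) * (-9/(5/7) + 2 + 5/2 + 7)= -70499/183750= -0.38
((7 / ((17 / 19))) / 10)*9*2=14.08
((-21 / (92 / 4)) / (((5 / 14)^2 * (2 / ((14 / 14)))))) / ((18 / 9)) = -1029 / 575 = -1.79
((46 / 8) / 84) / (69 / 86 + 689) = 989 / 9966264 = 0.00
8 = 8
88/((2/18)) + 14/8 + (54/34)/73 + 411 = 5980487/4964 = 1204.77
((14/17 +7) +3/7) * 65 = 63830/119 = 536.39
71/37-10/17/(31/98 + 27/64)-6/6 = 35550/291227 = 0.12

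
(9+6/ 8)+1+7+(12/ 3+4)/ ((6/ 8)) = 28.42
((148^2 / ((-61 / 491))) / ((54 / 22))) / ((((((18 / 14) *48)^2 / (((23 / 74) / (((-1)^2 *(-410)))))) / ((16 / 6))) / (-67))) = -15089492033 / 5907261960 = -2.55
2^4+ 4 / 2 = 18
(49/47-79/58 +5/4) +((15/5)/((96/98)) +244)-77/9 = 46994863/196272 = 239.44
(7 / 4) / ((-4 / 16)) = -7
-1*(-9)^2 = -81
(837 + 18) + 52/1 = 907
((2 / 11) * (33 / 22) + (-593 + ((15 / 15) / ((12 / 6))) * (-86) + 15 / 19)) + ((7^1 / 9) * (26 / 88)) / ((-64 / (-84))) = -25466681 / 40128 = -634.64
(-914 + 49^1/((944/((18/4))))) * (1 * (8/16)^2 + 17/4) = -15526719/3776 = -4111.95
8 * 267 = 2136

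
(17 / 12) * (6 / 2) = 17 / 4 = 4.25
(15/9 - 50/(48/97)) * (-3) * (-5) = -11925/8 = -1490.62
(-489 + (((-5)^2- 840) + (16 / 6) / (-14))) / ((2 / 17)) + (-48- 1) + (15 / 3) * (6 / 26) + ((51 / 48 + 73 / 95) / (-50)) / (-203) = -6698916835463 / 601692000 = -11133.47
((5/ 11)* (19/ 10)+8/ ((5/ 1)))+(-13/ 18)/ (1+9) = 947/ 396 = 2.39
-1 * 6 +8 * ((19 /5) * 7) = 1034 /5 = 206.80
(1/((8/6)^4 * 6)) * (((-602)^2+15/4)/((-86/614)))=-12015991359/88064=-136446.12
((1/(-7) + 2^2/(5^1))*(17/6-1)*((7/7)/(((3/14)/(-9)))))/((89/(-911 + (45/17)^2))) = 66097262/128605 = 513.96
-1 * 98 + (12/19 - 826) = -17544/19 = -923.37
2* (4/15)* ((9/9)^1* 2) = 16/15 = 1.07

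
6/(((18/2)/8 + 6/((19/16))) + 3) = 304/465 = 0.65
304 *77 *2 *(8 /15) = 374528 /15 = 24968.53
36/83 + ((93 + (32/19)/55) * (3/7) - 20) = 12327473/607145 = 20.30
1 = 1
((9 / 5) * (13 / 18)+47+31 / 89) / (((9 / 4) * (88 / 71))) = 3074087 / 176220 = 17.44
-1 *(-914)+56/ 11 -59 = 9461/ 11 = 860.09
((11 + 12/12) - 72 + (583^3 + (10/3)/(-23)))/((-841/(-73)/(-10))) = -9981078776690/58029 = -172001564.33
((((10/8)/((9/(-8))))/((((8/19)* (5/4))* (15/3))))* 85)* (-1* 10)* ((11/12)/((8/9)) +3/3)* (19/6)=1994525/864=2308.48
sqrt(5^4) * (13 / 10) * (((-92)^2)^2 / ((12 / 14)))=8148969920 / 3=2716323306.67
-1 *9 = -9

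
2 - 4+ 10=8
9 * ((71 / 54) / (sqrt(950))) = 71 * sqrt(38) / 1140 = 0.38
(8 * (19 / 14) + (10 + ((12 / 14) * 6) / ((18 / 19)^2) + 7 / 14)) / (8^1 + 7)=3413 / 1890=1.81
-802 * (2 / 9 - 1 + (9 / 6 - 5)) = 30877 / 9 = 3430.78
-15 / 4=-3.75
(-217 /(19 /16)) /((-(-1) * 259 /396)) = -196416 /703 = -279.40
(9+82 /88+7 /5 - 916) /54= -199027 /11880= -16.75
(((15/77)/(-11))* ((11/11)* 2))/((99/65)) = -650/27951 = -0.02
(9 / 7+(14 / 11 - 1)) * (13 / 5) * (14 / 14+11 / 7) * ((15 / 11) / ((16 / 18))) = 94770 / 5929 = 15.98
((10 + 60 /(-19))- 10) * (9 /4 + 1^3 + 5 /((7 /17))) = -6465 /133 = -48.61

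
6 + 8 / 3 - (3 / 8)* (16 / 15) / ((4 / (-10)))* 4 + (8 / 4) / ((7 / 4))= 13.81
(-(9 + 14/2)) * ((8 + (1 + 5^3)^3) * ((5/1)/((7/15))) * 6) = -14402764800/7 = -2057537828.57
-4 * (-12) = 48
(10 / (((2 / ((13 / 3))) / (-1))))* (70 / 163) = -4550 / 489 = -9.30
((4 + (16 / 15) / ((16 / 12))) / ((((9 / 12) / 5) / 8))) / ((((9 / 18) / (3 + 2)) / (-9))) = -23040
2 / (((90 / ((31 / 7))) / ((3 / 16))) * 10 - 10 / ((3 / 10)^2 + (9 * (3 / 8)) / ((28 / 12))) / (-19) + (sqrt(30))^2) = 1266939 / 705820285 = 0.00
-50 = -50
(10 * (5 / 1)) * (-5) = -250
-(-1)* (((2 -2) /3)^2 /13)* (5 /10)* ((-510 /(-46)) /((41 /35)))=0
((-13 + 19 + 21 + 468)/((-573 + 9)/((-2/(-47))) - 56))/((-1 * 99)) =1/2662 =0.00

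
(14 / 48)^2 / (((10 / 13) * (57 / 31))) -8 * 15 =-39378653 / 328320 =-119.94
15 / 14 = 1.07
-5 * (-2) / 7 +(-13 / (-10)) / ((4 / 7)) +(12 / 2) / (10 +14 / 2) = 19309 / 4760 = 4.06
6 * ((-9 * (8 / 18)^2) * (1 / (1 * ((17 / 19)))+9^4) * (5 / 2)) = -8924480 / 51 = -174989.80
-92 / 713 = -4 / 31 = -0.13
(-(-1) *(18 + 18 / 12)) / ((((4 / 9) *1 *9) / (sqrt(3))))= 39 *sqrt(3) / 8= 8.44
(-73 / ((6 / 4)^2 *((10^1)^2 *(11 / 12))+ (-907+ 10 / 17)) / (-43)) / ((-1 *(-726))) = -2482 / 743160099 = -0.00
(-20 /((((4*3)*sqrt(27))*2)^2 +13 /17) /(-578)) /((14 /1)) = 5 /31463243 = 0.00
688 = 688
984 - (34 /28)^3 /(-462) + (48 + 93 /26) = 1035.58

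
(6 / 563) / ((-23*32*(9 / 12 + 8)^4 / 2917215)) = -11664 / 1618625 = -0.01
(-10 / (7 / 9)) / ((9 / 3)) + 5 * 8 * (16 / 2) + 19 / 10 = 22233 / 70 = 317.61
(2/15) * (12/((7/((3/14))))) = 12/245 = 0.05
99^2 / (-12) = -3267 / 4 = -816.75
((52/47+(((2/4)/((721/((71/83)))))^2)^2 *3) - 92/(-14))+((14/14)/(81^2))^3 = 20913120051010250710290005359983581/2723838676476194208482616923312112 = 7.68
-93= -93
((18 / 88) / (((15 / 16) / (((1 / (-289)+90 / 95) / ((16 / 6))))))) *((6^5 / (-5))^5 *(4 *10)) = -5304750582928523120345088 / 188753125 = -28104173549065866.43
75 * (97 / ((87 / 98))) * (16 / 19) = 3802400 / 551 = 6900.91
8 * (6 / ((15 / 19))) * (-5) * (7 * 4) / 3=-8512 / 3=-2837.33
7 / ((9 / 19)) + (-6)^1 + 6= 133 / 9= 14.78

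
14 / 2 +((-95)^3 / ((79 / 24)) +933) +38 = -20499738 / 79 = -259490.35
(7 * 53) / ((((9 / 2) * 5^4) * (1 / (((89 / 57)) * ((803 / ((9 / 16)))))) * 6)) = 424228112 / 8656875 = 49.00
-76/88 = -19/22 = -0.86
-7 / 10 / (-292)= 7 / 2920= 0.00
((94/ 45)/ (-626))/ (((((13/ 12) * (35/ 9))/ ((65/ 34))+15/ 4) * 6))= -94/ 1006295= -0.00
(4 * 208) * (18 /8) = 1872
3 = 3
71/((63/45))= 355/7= 50.71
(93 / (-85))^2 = 8649 / 7225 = 1.20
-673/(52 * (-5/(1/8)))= 673/2080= 0.32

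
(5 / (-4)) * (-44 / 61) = 55 / 61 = 0.90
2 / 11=0.18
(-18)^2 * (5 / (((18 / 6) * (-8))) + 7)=4401 / 2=2200.50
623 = 623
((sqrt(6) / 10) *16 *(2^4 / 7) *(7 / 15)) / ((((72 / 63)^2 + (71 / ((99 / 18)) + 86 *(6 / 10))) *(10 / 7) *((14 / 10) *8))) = 1078 *sqrt(6) / 665145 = 0.00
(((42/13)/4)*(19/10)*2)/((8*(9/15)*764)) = 133/158912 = 0.00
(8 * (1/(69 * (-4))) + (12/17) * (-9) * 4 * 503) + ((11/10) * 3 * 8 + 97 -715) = -78437024/5865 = -13373.75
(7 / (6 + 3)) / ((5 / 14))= 98 / 45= 2.18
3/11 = 0.27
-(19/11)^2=-361/121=-2.98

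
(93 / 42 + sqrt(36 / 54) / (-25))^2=1802267 / 367500 - 31 * sqrt(6) / 525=4.76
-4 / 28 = -1 / 7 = -0.14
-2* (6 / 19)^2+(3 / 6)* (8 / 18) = 74 / 3249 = 0.02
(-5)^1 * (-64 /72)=40 /9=4.44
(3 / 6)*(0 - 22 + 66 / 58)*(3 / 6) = -605 / 116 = -5.22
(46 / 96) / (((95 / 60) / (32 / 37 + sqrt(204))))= 184 / 703 + 23 * sqrt(51) / 38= 4.58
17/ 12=1.42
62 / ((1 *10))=6.20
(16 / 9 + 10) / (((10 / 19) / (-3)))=-1007 / 15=-67.13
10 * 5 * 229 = 11450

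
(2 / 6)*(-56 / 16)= -7 / 6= -1.17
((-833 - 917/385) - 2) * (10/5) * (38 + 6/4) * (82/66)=-49725128/605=-82190.29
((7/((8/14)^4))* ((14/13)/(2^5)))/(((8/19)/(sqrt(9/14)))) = 957999* sqrt(14)/851968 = 4.21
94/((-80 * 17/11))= -517/680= -0.76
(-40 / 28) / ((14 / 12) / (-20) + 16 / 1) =-1200 / 13391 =-0.09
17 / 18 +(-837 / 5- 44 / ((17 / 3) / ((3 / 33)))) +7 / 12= -509729 / 3060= -166.58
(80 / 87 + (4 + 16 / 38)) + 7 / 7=10481 / 1653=6.34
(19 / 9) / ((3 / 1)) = 19 / 27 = 0.70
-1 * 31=-31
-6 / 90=-1 / 15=-0.07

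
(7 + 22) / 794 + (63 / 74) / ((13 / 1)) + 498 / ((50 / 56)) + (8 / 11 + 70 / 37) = 29432646138 / 52513175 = 560.48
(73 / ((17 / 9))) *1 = 657 / 17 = 38.65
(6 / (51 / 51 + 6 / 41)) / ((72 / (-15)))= -205 / 188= -1.09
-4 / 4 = -1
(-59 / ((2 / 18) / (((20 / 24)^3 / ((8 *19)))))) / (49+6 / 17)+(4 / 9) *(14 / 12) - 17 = -455128055 / 27546048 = -16.52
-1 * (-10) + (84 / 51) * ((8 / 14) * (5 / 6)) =10.78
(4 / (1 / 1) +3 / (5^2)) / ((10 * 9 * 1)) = 103 / 2250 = 0.05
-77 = -77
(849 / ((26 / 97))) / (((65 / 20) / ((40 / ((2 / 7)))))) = 23058840 / 169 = 136442.84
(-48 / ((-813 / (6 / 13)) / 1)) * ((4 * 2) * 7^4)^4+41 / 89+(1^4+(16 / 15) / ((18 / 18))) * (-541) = 17445406235847806469268 / 4703205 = 3709259161751998.15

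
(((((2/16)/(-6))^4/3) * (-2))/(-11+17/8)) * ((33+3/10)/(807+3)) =37/63601459200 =0.00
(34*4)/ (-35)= -136/ 35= -3.89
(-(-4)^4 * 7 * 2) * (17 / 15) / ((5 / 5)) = -60928 / 15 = -4061.87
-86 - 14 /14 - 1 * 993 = -1080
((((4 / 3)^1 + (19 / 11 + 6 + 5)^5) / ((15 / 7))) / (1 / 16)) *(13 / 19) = 234922461161024 / 137698605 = 1706062.75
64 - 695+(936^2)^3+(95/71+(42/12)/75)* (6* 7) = 1193585268002644589604/1775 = 672442404508532163.16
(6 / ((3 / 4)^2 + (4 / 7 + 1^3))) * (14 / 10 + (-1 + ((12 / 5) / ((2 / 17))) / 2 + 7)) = 59136 / 1195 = 49.49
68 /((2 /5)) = 170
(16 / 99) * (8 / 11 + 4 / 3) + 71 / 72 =34477 / 26136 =1.32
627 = 627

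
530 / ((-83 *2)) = -265 / 83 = -3.19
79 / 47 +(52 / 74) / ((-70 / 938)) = -67259 / 8695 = -7.74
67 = 67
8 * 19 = 152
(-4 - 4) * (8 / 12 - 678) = 16256 / 3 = 5418.67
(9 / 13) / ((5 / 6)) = 54 / 65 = 0.83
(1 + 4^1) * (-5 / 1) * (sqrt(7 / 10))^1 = -5 * sqrt(70) / 2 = -20.92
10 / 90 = 1 / 9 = 0.11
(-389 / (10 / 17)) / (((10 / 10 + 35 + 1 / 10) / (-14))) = 92582 / 361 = 256.46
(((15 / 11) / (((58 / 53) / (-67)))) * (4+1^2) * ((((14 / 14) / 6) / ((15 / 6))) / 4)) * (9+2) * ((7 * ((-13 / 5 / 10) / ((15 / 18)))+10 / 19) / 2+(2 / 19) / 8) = 27516699 / 440800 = 62.42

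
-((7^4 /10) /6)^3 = -13841287201 /216000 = -64080.03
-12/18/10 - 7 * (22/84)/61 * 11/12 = -2069/21960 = -0.09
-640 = -640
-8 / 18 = -4 / 9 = -0.44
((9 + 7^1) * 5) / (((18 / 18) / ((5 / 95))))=80 / 19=4.21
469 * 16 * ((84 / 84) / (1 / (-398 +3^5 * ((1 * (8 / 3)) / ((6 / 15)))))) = 9169888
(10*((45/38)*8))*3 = 5400/19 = 284.21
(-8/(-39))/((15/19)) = 152/585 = 0.26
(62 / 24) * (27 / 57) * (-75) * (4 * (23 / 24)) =-53475 / 152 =-351.81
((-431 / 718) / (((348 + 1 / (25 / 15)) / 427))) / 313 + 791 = 44263252451 / 55958766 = 791.00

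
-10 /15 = -2 /3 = -0.67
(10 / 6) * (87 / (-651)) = -145 / 651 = -0.22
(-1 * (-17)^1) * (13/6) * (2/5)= 221/15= 14.73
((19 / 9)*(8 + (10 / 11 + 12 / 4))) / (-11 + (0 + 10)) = -2489 / 99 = -25.14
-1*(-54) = 54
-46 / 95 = -0.48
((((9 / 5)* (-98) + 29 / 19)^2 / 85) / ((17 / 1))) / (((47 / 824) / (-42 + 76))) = 454834435312 / 36054875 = 12615.06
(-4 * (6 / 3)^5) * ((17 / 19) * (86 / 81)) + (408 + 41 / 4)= 1826203 / 6156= 296.65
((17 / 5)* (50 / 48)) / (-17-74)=-85 / 2184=-0.04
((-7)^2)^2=2401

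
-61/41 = -1.49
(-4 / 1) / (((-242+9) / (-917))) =-3668 / 233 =-15.74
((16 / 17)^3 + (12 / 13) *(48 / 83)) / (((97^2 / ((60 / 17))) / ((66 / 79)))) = 28707909120 / 66986562195449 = 0.00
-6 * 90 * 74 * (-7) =279720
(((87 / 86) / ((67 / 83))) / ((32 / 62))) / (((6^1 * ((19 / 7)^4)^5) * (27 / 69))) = 136938769289565037608191 / 62378906993965385599713112213056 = 0.00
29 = 29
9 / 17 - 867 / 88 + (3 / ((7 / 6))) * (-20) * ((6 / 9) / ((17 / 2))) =-139869 / 10472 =-13.36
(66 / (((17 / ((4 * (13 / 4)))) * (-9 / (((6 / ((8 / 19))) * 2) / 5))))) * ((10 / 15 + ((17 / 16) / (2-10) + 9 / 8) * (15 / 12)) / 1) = -60.95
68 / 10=6.80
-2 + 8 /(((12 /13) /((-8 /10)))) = -134 /15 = -8.93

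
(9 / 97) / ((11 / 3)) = 27 / 1067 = 0.03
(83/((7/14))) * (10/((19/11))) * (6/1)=109560/19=5766.32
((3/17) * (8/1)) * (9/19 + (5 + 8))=6144/323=19.02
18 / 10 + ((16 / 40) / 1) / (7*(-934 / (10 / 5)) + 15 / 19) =279413 / 155240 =1.80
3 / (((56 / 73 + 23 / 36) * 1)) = 7884 / 3695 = 2.13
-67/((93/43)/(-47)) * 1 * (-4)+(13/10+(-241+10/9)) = -16914503/2790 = -6062.55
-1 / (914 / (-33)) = 0.04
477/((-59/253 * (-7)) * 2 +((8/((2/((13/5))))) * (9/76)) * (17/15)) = 57323475/560089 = 102.35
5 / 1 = 5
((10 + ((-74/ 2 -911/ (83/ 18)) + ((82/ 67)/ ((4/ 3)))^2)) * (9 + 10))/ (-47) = 6335097363/ 70046356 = 90.44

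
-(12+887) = -899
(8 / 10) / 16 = 1 / 20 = 0.05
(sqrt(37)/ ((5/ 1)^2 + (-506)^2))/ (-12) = -sqrt(37)/ 3072732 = -0.00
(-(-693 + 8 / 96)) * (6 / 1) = 8315 / 2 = 4157.50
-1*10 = -10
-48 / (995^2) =-48 / 990025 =-0.00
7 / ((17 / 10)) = 70 / 17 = 4.12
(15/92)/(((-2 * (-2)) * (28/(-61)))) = -915/10304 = -0.09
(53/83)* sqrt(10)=53* sqrt(10)/83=2.02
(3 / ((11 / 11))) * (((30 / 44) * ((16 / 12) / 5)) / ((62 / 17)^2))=867 / 21142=0.04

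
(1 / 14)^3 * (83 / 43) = 83 / 117992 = 0.00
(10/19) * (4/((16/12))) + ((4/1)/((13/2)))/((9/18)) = 694/247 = 2.81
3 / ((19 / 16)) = 48 / 19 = 2.53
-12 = -12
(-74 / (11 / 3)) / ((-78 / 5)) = 185 / 143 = 1.29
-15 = -15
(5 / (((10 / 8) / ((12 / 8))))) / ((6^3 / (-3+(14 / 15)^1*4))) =11 / 540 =0.02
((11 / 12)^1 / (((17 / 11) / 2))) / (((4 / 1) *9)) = 121 / 3672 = 0.03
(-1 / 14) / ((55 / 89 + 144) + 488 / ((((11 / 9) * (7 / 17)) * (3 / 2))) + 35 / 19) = -18601 / 206482688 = -0.00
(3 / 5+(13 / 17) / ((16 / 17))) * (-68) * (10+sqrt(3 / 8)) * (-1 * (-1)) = -1921 / 2 - 1921 * sqrt(6) / 80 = -1019.32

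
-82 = -82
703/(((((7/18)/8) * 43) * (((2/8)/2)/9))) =7288704/301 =24214.96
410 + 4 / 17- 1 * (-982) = 23668 / 17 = 1392.24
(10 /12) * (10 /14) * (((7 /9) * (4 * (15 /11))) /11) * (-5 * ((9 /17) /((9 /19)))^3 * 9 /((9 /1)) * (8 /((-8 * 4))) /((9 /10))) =21434375 /48152313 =0.45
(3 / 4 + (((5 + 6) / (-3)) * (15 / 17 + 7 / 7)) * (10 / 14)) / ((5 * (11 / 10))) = -5969 / 7854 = -0.76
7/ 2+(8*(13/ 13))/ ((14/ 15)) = 12.07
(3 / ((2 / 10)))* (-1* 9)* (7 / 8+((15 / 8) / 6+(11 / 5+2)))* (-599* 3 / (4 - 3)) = 20911689 / 16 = 1306980.56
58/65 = 0.89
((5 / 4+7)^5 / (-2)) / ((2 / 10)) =-195676965 / 2048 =-95545.39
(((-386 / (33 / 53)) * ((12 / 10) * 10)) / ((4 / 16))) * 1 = -327328 / 11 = -29757.09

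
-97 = -97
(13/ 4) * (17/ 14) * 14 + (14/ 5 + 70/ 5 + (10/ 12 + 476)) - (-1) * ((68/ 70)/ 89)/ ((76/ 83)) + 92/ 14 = 555.47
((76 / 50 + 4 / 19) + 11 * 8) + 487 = 576.73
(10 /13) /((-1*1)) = -0.77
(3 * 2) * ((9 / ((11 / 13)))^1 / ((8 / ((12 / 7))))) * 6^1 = 6318 / 77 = 82.05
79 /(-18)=-4.39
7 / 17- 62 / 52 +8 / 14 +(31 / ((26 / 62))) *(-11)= -2516545 / 3094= -813.36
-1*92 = -92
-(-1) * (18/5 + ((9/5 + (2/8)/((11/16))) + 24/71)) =23827/3905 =6.10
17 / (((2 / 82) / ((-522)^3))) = -99138943656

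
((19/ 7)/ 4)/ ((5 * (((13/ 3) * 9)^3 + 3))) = 19/ 8305080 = 0.00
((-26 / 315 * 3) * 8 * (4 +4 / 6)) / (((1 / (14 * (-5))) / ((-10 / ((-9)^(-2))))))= -524160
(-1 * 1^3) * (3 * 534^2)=-855468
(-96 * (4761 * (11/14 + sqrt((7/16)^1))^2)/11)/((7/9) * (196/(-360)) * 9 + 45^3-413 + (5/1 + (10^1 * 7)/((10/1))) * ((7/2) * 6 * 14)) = -2126167380/4571397523-10283760 * sqrt(7)/59368799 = -0.92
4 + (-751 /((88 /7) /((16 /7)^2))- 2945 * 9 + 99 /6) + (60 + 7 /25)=-102934847 /3850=-26736.32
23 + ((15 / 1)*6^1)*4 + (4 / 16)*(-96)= 359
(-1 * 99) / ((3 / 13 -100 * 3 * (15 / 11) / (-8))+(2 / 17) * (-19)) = -481338 / 238879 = -2.01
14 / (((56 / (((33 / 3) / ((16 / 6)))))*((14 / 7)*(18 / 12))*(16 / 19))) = 209 / 512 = 0.41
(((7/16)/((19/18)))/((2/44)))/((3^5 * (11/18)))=7/114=0.06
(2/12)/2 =1/12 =0.08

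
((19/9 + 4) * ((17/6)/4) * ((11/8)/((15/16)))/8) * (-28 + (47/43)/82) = -202986817/9139392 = -22.21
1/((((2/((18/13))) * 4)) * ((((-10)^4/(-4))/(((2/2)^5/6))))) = -3/260000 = -0.00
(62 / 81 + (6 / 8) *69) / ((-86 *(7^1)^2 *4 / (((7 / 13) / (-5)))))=3403 / 10142496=0.00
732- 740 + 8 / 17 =-128 / 17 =-7.53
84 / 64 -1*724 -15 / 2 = -11683 / 16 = -730.19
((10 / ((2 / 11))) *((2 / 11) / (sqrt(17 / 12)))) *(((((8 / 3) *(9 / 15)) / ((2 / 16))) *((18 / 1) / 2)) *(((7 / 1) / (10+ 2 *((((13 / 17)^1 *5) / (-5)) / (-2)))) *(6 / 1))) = 32256 *sqrt(51) / 61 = 3776.29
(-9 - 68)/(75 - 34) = -77/41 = -1.88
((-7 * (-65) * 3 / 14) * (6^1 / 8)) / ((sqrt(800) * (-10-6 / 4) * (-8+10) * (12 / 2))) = -39 * sqrt(2) / 2944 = -0.02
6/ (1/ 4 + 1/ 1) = 4.80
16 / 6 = 8 / 3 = 2.67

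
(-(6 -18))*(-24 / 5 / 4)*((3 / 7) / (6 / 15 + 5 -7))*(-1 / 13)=-27 / 91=-0.30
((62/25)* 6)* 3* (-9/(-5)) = 10044/125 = 80.35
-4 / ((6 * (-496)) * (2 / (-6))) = -0.00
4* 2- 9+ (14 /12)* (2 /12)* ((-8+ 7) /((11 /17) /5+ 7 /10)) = -3133 /2538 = -1.23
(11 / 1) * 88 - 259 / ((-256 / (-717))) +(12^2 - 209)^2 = 1143705 / 256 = 4467.60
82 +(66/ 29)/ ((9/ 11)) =7376/ 87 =84.78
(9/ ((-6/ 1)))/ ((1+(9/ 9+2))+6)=-3/ 20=-0.15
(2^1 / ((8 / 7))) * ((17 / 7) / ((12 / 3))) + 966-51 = 14657 / 16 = 916.06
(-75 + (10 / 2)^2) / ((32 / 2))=-25 / 8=-3.12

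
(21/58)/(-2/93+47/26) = 3627/17893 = 0.20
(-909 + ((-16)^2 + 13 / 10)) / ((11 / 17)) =-110789 / 110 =-1007.17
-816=-816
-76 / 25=-3.04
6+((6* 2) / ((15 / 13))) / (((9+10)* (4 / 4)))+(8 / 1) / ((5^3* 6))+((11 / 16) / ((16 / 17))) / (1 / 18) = 17972303 / 912000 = 19.71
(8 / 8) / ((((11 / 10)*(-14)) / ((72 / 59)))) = -360 / 4543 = -0.08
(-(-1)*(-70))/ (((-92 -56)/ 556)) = 9730/ 37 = 262.97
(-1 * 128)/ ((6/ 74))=-4736/ 3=-1578.67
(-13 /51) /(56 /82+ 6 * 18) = -533 /227256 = -0.00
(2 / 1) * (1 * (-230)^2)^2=5596820000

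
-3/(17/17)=-3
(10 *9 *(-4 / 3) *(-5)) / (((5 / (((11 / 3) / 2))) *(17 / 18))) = 3960 / 17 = 232.94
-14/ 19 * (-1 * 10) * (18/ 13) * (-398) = -1002960/ 247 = -4060.57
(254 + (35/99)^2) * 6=4981358/3267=1524.75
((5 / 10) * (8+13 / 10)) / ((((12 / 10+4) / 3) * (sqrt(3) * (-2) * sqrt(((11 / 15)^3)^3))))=-14124375 * sqrt(55) / 33498608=-3.13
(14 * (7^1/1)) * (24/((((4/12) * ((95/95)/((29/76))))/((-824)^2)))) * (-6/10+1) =69467392512/95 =731235710.65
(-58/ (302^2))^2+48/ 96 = 1039772043/ 2079542404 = 0.50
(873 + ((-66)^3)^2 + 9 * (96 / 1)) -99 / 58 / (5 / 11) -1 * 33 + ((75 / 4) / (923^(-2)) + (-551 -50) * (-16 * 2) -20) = 47948567866257 / 580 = 82669944596.99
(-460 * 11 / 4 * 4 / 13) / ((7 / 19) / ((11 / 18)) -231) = 1057540 / 625989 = 1.69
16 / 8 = 2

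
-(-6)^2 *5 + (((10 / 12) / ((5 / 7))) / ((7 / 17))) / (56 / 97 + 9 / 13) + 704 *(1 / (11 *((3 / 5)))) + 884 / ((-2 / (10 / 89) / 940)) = -46754.25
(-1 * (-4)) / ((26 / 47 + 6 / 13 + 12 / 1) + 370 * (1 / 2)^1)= 2444 / 120987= 0.02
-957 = -957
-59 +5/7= -408/7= -58.29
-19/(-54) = 19/54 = 0.35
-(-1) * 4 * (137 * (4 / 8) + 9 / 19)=5242 / 19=275.89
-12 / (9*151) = -4 / 453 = -0.01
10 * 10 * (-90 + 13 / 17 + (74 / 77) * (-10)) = -12938900 / 1309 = -9884.57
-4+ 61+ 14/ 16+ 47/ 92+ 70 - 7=22335/ 184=121.39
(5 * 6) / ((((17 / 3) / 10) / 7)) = 6300 / 17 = 370.59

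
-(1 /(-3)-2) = 7 /3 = 2.33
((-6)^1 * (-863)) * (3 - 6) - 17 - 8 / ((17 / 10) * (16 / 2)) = -264377 / 17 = -15551.59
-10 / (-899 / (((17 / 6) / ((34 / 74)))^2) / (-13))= -88985 / 16182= -5.50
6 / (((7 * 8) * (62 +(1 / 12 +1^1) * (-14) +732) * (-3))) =-3 / 65422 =-0.00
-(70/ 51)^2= -4900/ 2601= -1.88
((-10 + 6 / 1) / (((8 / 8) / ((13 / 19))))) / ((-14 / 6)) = 156 / 133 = 1.17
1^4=1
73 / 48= 1.52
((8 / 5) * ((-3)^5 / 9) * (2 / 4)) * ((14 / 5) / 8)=-189 / 25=-7.56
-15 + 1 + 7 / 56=-111 / 8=-13.88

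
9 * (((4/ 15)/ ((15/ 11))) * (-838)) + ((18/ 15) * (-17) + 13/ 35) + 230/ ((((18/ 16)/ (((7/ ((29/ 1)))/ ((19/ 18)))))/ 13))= -85542559/ 96425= -887.14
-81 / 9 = -9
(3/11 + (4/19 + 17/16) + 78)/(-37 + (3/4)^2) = -266001/121847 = -2.18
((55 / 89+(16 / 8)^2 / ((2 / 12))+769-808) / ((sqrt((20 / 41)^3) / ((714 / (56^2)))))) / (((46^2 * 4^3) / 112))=-2091 * sqrt(205) / 3766480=-0.01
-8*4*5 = -160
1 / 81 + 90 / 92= 0.99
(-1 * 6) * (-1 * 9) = 54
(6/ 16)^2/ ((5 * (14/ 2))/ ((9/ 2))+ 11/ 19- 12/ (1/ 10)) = -1539/ 1221824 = -0.00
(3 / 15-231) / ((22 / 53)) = -30581 / 55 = -556.02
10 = 10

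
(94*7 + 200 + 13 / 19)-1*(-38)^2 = -585.32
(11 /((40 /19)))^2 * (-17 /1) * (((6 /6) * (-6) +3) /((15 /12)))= 2227731 /2000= 1113.87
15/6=5/2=2.50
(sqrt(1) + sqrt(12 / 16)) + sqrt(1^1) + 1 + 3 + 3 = sqrt(3) / 2 + 9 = 9.87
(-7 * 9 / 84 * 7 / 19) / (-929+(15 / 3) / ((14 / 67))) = 147 / 481498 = 0.00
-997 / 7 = -142.43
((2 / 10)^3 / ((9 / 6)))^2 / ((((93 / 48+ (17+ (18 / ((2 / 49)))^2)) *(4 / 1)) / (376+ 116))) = 2624 / 145874953125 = 0.00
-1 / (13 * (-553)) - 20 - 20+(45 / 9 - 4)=-280370 / 7189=-39.00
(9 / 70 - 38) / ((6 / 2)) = -2651 / 210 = -12.62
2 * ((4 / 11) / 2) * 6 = 24 / 11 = 2.18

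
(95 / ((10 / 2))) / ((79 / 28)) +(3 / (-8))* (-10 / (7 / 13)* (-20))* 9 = -689501 / 553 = -1246.84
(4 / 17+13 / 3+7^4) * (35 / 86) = 979.01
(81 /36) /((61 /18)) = 81 /122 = 0.66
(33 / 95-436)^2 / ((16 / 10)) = 1712883769 / 14440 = 118620.76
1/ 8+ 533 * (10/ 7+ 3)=132191/ 56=2360.55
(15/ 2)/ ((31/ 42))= 315/ 31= 10.16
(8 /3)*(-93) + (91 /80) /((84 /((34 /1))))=-118819 /480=-247.54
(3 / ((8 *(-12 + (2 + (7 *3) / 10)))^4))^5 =23174285888671875 / 98569295458332311486277888927139565494403571122176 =0.00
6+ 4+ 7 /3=37 /3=12.33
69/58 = 1.19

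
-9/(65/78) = -54/5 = -10.80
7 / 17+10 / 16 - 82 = -11011 / 136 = -80.96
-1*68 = -68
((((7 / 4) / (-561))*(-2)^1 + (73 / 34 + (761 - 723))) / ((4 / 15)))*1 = 56315 / 374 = 150.57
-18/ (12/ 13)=-39/ 2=-19.50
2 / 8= 1 / 4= 0.25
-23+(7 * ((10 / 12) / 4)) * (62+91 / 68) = 113209 / 1632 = 69.37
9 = 9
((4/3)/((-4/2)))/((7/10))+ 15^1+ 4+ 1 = 400/21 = 19.05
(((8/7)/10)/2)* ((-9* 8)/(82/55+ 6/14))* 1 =-1584/739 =-2.14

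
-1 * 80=-80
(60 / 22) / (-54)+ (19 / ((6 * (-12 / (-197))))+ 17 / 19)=264997 / 5016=52.83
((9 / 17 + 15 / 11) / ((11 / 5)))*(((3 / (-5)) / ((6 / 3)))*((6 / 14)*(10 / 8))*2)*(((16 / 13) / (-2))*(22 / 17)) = 63720 / 289289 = 0.22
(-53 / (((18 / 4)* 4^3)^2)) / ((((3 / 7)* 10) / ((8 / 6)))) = -371 / 1866240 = -0.00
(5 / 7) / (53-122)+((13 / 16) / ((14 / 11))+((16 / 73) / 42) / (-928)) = 6849845 / 10906784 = 0.63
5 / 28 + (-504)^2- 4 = 7112341 / 28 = 254012.18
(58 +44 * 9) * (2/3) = 908/3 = 302.67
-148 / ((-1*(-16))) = -37 / 4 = -9.25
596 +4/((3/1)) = 1792/3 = 597.33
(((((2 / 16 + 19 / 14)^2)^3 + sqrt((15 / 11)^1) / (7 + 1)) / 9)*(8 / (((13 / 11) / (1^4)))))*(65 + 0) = 5*sqrt(165) / 9 + 17981720535295 / 34696101888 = 525.40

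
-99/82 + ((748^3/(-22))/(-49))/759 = 141474113/277242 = 510.29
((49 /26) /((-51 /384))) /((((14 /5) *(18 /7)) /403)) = -121520 /153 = -794.25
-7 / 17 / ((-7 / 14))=14 / 17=0.82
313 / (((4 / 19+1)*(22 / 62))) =184357 / 253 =728.68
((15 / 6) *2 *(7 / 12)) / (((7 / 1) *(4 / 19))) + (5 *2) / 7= 1145 / 336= 3.41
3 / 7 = 0.43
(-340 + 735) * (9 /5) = 711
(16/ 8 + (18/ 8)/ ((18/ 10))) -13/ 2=-13/ 4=-3.25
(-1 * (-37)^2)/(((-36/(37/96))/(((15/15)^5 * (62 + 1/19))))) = 6635543/7296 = 909.48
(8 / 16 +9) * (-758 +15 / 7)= -100529 / 14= -7180.64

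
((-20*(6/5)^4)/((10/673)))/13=-1744416/8125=-214.70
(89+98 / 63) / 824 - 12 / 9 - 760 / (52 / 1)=-1526989 / 96408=-15.84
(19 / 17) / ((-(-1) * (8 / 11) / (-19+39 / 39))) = -1881 / 68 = -27.66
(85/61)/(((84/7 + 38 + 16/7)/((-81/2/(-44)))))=16065/654896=0.02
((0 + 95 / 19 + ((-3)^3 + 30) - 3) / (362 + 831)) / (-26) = -5 / 31018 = -0.00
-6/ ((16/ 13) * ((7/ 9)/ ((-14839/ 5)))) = 5208489/ 280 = 18601.75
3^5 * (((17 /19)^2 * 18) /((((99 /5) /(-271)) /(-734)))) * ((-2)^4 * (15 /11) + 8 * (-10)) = -2046712626.98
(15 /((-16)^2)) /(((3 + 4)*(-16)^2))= 15 /458752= 0.00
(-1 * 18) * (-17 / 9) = 34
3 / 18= 1 / 6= 0.17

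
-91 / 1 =-91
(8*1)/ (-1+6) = 8/ 5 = 1.60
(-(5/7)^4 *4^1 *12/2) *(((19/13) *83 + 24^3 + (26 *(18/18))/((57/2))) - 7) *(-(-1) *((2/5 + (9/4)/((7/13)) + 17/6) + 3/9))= -1200004049500/1779141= -674485.07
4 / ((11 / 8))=32 / 11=2.91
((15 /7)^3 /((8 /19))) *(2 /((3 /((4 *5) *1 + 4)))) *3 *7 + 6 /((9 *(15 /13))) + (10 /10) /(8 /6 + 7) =86576443 /11025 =7852.74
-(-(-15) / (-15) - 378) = 379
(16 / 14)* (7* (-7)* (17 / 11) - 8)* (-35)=36840 / 11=3349.09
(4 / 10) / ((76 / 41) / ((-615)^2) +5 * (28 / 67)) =207796815 / 1085508296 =0.19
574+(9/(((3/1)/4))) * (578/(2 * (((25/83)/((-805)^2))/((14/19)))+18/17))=1931367778046/271082141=7124.66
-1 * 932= -932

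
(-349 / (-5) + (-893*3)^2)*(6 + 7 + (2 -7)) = 287084432 / 5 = 57416886.40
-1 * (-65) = 65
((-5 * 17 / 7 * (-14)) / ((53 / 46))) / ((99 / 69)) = 179860 / 1749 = 102.84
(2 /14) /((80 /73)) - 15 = -8327 /560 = -14.87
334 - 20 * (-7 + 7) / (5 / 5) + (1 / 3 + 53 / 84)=9379 / 28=334.96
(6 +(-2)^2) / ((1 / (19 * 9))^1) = 1710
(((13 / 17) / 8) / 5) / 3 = 13 / 2040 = 0.01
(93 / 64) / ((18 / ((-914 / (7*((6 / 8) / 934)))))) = -6615989 / 504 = -13126.96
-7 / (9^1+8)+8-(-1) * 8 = 265 / 17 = 15.59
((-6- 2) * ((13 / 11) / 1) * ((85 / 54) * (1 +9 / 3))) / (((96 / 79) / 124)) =-5412290 / 891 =-6074.40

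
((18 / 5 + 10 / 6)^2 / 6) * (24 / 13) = 24964 / 2925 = 8.53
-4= -4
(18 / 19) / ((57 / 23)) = 138 / 361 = 0.38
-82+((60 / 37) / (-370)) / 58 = -3255485 / 39701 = -82.00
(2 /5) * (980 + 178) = 2316 /5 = 463.20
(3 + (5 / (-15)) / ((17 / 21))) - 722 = -12230 / 17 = -719.41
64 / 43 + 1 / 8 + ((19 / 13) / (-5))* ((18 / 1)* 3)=-316869 / 22360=-14.17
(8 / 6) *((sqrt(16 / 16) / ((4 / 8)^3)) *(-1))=-32 / 3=-10.67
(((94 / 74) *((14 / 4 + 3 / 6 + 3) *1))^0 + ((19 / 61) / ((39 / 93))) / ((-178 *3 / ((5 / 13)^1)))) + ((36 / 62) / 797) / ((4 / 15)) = 1.00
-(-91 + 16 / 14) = 629 / 7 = 89.86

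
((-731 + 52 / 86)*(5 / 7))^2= 24659991225 / 90601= 272182.33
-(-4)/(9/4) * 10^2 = 1600/9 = 177.78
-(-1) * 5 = 5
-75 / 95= -15 / 19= -0.79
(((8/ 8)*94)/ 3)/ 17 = 94/ 51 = 1.84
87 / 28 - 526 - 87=-17077 / 28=-609.89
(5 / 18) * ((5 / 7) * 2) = 25 / 63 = 0.40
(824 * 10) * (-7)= -57680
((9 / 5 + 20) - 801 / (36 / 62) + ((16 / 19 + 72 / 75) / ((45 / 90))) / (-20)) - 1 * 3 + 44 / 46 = -148571663 / 109250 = -1359.92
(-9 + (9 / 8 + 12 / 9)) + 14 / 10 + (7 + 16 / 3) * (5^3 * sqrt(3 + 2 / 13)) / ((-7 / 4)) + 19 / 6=-18500 * sqrt(533) / 273 - 79 / 40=-1566.46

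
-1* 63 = -63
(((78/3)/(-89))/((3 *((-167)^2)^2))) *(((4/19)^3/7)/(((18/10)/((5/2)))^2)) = -260000/807645927858261471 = -0.00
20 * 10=200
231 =231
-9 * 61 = -549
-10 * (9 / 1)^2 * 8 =-6480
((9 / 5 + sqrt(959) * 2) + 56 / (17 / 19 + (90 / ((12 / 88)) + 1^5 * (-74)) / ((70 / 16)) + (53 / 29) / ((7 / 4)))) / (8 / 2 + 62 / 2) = 28984147 / 458584525 + 2 * sqrt(959) / 35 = 1.83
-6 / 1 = -6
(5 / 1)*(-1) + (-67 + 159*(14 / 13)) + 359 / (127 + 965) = 8363 / 84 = 99.56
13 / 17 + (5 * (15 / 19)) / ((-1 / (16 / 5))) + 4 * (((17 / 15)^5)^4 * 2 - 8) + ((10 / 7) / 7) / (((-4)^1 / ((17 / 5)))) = 565635035534405330323612771307 / 10525767653394126892089843750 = 53.74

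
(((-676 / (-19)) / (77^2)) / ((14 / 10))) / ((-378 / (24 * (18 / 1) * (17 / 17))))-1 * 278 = -1534558962 / 5519899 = -278.00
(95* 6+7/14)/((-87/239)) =-272699/174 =-1567.24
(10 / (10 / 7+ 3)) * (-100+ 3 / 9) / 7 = -2990 / 93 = -32.15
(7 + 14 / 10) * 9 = 378 / 5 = 75.60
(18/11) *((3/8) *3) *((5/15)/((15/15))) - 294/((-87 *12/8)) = 10973/3828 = 2.87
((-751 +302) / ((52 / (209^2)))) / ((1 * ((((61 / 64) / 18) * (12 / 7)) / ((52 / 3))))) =-4393260256 / 61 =-72020659.93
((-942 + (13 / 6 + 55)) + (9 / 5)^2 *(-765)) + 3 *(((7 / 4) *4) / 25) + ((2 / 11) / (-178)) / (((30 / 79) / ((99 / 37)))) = -830478266 / 246975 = -3362.60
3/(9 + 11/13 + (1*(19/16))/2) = 0.29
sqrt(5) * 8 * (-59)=-472 * sqrt(5)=-1055.42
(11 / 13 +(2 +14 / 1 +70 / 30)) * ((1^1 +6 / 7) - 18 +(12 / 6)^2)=-63580 / 273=-232.89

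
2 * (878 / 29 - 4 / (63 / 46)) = 99956 / 1827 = 54.71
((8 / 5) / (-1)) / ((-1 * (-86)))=-4 / 215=-0.02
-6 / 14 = -3 / 7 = -0.43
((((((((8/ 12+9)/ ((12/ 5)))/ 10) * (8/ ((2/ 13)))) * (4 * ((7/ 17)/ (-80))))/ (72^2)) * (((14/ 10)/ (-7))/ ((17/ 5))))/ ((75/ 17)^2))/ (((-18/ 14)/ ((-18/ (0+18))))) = 18473/ 94478400000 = 0.00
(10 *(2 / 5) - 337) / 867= -111 / 289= -0.38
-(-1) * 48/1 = 48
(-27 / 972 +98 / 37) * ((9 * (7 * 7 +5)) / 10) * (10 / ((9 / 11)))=115203 / 74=1556.80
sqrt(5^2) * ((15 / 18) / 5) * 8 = 20 / 3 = 6.67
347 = 347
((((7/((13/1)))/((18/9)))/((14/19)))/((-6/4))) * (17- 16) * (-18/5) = 57/65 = 0.88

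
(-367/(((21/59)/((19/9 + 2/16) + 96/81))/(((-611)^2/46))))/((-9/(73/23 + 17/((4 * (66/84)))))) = 25943870276972401/950219424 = 27303030.88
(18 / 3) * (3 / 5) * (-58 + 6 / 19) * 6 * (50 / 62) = -591840 / 589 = -1004.82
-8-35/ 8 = -12.38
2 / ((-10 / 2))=-2 / 5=-0.40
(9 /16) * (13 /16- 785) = -112923 /256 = -441.11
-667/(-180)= 667/180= 3.71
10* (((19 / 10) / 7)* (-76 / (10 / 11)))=-7942 / 35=-226.91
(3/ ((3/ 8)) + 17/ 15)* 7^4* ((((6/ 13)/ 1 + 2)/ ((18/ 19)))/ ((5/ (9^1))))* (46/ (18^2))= 1149963752/ 78975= 14561.11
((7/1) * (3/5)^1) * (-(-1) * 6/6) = 21/5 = 4.20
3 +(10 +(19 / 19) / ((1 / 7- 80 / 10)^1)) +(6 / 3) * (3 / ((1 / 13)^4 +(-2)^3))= 152343666 / 12566785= 12.12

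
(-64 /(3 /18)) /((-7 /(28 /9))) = 512 /3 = 170.67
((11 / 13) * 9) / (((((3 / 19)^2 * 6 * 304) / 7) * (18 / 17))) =24871 / 22464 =1.11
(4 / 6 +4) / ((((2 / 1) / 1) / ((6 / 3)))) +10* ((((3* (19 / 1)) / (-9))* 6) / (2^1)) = -556 / 3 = -185.33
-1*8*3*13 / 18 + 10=-22 / 3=-7.33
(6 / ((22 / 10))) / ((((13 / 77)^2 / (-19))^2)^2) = 439206516138505460730 / 815730721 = 538420957837.76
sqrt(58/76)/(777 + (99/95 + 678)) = 5 *sqrt(1102)/276648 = 0.00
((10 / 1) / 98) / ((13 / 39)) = 0.31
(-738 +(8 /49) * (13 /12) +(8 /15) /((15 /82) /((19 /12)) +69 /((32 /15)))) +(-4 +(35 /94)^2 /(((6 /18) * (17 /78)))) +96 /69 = -758701307638151987 /1027344648074850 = -738.51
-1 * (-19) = 19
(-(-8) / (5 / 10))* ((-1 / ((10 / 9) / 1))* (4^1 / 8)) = -36 / 5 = -7.20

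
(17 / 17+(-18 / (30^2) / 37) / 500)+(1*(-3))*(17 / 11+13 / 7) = -655825077 / 71225000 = -9.21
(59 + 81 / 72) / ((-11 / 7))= -3367 / 88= -38.26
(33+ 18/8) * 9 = 1269/4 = 317.25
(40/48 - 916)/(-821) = 5491/4926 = 1.11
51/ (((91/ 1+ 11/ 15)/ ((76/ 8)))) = 14535/ 2752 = 5.28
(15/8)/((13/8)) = 15/13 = 1.15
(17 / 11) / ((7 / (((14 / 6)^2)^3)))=285719 / 8019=35.63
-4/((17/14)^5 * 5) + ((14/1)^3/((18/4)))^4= 6439779867461937560704/46578408885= 138256759335.89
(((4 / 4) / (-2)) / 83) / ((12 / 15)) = -5 / 664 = -0.01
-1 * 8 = -8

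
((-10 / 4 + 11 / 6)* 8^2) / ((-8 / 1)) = 16 / 3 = 5.33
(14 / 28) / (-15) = -1 / 30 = -0.03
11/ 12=0.92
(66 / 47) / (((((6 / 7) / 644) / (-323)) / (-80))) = 1281353920 / 47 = 27262849.36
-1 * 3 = -3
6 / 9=0.67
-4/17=-0.24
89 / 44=2.02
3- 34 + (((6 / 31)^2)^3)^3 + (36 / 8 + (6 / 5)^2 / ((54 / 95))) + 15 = -188045423779740068568336742349 / 20971608599971351156175107230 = -8.97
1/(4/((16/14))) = 2/7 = 0.29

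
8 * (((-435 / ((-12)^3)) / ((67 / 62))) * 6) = 4495 / 402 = 11.18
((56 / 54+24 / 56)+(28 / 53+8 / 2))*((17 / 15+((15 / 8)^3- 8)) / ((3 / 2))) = -126746551 / 115395840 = -1.10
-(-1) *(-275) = -275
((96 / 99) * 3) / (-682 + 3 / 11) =-32 / 7499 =-0.00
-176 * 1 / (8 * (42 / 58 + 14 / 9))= -5742 / 595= -9.65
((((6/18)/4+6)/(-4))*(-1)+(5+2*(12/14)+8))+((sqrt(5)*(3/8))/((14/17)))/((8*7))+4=51*sqrt(5)/6272+6799/336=20.25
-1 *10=-10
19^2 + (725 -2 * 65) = 956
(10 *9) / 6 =15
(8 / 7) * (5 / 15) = 8 / 21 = 0.38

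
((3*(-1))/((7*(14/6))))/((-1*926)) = 9/45374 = 0.00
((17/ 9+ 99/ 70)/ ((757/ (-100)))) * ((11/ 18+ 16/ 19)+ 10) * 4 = -163025540/ 8155161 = -19.99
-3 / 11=-0.27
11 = 11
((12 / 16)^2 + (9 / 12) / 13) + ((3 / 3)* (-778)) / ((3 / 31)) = -8038.71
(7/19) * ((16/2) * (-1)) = -56/19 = -2.95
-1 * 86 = -86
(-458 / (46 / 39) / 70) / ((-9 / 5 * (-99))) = -2977 / 95634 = -0.03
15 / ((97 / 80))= 1200 / 97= 12.37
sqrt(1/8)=sqrt(2)/4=0.35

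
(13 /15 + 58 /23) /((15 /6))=2338 /1725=1.36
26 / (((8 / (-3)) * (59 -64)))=39 / 20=1.95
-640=-640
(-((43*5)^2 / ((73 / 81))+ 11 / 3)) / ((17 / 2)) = -22466956 / 3723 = -6034.64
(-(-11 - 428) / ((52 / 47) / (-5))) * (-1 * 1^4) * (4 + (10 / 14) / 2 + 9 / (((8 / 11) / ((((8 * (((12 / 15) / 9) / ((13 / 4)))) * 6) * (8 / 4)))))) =691886389 / 9464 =73107.18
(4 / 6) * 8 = 16 / 3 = 5.33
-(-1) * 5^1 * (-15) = -75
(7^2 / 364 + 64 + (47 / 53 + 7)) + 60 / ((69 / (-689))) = -33412387 / 63388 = -527.11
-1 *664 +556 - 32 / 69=-7484 / 69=-108.46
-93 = -93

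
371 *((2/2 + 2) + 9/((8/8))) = 4452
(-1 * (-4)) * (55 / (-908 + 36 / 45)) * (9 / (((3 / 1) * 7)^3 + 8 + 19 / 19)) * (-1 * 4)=0.00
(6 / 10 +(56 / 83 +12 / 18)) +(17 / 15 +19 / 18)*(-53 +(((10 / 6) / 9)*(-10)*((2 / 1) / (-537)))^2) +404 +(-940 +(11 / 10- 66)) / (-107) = 25147165815045478 / 84013771944645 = 299.32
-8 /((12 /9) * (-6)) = 1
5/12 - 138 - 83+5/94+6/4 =-123533/564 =-219.03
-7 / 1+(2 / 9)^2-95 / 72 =-5359 / 648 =-8.27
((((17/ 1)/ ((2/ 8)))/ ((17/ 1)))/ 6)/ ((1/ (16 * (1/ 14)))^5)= 65536/ 50421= 1.30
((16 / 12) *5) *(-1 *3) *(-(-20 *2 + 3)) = -740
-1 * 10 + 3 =-7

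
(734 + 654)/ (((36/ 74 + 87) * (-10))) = -25678/ 16185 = -1.59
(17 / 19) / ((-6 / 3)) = -17 / 38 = -0.45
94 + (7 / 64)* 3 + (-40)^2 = 108437 / 64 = 1694.33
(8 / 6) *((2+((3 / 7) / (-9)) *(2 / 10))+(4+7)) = 5456 / 315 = 17.32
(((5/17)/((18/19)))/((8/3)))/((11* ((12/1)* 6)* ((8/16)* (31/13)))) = 1235/10017216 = 0.00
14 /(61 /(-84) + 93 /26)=15288 /3113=4.91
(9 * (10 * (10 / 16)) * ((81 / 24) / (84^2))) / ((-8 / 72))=-6075 / 25088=-0.24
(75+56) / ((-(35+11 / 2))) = -262 / 81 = -3.23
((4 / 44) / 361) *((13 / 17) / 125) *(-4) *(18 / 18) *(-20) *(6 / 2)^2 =1872 / 1687675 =0.00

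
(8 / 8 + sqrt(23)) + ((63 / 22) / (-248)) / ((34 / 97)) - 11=-1861151 / 185504 + sqrt(23)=-5.24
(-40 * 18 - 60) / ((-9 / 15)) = 1300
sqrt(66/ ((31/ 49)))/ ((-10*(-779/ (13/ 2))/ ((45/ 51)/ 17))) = 273*sqrt(2046)/ 27916244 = 0.00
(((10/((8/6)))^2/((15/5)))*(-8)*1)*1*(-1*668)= 100200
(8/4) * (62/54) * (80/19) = 4960/513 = 9.67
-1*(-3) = 3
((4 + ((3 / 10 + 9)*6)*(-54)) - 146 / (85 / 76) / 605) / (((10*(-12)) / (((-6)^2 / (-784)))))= -33162687 / 28798000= -1.15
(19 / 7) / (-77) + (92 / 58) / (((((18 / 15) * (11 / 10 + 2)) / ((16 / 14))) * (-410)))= -2171803 / 59601003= -0.04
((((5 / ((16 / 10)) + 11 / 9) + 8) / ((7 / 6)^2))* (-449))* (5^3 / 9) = -7127875 / 126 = -56570.44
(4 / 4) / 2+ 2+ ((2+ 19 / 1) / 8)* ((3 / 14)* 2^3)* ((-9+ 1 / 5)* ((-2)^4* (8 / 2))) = -25319 / 10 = -2531.90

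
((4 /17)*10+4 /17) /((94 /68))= 88 /47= 1.87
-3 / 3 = -1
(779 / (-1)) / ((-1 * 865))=779 / 865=0.90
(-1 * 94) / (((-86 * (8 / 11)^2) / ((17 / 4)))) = 96679 / 11008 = 8.78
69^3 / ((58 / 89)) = 29237301 / 58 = 504091.40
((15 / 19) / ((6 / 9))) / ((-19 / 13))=-585 / 722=-0.81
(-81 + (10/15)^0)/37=-80/37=-2.16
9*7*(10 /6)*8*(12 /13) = 10080 /13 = 775.38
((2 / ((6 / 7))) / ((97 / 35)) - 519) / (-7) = 150784 / 2037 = 74.02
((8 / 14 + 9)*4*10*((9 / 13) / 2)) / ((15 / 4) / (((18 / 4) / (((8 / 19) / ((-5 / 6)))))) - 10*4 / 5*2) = -19095 / 2366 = -8.07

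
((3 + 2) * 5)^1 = 25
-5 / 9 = -0.56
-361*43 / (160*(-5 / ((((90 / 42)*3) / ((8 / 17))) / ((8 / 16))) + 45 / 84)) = -16625133 / 60440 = -275.07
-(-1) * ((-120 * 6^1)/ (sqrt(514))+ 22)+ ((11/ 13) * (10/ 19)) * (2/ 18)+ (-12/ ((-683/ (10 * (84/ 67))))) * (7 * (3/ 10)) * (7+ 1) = 2619472888/ 101726703-360 * sqrt(514)/ 257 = -6.01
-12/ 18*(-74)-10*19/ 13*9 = -3206/ 39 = -82.21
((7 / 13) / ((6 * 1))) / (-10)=-7 / 780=-0.01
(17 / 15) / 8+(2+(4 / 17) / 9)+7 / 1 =56107 / 6120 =9.17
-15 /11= -1.36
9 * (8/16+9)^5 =22284891/32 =696402.84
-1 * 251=-251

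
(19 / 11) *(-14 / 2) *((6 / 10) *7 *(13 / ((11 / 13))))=-472017 / 605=-780.19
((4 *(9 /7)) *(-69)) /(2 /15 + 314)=-9315 /8246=-1.13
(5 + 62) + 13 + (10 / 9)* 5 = 770 / 9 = 85.56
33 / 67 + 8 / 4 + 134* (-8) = -71657 / 67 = -1069.51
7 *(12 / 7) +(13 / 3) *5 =101 / 3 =33.67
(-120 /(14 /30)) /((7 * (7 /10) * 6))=-3000 /343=-8.75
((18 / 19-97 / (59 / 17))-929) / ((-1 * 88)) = 535839 / 49324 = 10.86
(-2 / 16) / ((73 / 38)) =-19 / 292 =-0.07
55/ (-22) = -5/ 2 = -2.50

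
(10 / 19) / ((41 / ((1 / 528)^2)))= 5 / 108586368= 0.00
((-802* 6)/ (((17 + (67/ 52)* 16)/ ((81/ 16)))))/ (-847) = 422253/ 552244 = 0.76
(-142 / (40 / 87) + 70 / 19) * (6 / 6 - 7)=347889 / 190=1830.99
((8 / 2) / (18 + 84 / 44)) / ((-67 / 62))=-2728 / 14673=-0.19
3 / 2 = 1.50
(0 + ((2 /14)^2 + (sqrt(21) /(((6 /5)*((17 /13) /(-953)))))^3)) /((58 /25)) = 25 /2842 - 41596502934634375*sqrt(21) /20516688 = -9290930550.94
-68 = -68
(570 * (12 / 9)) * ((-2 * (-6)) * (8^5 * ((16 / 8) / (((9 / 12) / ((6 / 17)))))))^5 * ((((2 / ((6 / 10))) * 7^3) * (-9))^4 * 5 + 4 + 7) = 419953218464491625435610402483842453805523749159567360 / 1419857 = 295771488582647143645881500000000000000000000000.00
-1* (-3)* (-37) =-111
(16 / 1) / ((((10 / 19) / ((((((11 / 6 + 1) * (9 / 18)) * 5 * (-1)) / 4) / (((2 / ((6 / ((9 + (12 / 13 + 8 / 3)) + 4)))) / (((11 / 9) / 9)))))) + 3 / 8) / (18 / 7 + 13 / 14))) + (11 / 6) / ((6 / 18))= 897589 / 1238142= 0.72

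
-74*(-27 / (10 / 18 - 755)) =-8991 / 3395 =-2.65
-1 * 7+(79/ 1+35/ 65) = 943/ 13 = 72.54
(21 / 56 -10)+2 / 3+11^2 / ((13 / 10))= 84.12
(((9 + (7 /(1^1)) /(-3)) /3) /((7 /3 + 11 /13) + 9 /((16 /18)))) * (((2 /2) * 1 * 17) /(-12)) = -8840 /37359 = -0.24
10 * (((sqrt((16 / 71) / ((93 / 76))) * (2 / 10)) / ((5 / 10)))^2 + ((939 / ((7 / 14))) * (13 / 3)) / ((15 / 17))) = 3045005188 / 33015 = 92230.96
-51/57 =-17/19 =-0.89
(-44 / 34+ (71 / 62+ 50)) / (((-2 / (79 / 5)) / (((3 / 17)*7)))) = -87168837 / 179180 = -486.49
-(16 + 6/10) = -83/5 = -16.60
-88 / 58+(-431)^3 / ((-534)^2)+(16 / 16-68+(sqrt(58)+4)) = -2855353615 / 8269524+sqrt(58) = -337.67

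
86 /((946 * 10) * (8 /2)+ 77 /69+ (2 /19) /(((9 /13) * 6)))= 507357 /223243813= 0.00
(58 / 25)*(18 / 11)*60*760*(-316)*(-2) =1203489792 / 11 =109408162.91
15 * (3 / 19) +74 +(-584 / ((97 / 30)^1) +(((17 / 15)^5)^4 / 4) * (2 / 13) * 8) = -800597502786705726376818288053 / 7966982599597835540771484375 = -100.49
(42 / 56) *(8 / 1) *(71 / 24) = 71 / 4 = 17.75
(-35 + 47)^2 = 144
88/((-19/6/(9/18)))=-264/19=-13.89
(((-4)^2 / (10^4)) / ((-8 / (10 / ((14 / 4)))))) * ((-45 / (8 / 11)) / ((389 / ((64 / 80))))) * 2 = 99 / 680750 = 0.00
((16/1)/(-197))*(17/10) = -0.14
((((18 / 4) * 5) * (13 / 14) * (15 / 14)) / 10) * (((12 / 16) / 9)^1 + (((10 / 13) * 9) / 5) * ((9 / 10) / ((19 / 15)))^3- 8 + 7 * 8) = 36549000 / 336091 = 108.75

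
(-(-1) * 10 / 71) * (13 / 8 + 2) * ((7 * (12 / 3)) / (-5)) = -203 / 71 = -2.86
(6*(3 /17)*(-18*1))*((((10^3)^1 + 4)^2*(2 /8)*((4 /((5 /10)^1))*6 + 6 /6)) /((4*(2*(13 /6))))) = -3000611628 /221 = -13577428.18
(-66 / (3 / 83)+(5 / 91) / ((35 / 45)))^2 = 1352841155689 / 405769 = 3334018.01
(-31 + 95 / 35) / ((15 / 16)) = -1056 / 35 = -30.17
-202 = -202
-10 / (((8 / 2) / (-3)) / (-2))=-15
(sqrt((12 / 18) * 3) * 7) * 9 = 89.10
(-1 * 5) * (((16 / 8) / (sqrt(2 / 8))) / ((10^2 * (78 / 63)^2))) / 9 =-49 / 3380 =-0.01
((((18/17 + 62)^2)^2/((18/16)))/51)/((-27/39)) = -137344882049024/345025251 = -398071.97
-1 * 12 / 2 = -6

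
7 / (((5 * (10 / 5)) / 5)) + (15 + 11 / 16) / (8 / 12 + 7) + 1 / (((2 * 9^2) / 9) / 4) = 19105 / 3312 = 5.77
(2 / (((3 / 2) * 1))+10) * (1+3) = 136 / 3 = 45.33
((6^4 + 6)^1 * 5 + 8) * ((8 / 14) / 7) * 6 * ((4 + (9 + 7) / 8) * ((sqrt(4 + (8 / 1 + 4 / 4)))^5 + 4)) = 3754368 / 49 + 158622048 * sqrt(13) / 49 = 11748455.01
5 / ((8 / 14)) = 35 / 4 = 8.75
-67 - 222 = -289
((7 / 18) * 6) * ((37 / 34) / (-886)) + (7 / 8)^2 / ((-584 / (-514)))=283303601 / 422217984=0.67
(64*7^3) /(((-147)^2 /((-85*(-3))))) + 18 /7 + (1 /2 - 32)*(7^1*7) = -53839 /42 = -1281.88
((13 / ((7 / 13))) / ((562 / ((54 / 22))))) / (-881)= -4563 / 38124394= -0.00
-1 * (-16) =16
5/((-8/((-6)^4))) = -810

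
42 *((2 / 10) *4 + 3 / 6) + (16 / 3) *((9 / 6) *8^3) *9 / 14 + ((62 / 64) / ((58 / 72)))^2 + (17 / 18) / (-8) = 45592015871 / 16954560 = 2689.07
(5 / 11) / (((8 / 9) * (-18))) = -5 / 176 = -0.03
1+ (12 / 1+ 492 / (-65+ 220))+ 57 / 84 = 73141 / 4340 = 16.85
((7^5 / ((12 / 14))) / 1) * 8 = 470596 / 3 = 156865.33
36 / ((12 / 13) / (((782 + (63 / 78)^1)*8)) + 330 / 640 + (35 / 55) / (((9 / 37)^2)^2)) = 3384337220352 / 17137357313995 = 0.20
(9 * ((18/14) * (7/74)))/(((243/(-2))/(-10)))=10/111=0.09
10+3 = 13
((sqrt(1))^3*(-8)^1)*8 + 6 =-58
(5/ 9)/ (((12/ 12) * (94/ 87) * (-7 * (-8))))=145/ 15792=0.01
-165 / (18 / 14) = -385 / 3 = -128.33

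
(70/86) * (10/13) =350/559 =0.63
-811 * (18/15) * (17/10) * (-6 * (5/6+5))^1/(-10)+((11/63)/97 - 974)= -2066904647/305550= -6764.54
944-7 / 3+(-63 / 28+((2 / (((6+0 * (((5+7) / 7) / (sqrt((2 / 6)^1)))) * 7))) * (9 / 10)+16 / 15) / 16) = 3156673 / 3360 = 939.49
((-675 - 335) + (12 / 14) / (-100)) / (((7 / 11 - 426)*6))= 3888533 / 9825900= 0.40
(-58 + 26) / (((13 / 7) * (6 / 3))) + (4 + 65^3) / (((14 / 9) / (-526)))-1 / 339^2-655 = -971159372141599 / 10457811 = -92864498.33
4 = 4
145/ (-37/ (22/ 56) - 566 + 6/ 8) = -1276/ 5803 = -0.22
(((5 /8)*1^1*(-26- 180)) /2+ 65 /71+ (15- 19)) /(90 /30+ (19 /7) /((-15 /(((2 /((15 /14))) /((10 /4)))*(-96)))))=-14368875 /3401752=-4.22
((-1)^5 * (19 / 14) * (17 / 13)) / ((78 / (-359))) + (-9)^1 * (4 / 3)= -54395 / 14196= -3.83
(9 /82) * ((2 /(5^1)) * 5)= 9 /41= 0.22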